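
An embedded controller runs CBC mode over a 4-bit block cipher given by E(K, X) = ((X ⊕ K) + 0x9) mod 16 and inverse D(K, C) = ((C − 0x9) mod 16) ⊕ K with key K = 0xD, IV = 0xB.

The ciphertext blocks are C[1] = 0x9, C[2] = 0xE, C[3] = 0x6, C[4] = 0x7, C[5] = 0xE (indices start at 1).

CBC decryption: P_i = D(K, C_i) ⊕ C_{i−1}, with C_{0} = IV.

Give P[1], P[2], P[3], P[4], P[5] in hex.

P[1]: D(K, 0x9) = 0xD; 0xD ⊕ 0xB = 0x6.
P[2]: D(K, 0xE) = 0x8; 0x8 ⊕ 0x9 = 0x1.
P[3]: D(K, 0x6) = 0x0; 0x0 ⊕ 0xE = 0xE.
P[4]: D(K, 0x7) = 0x3; 0x3 ⊕ 0x6 = 0x5.
P[5]: D(K, 0xE) = 0x8; 0x8 ⊕ 0x7 = 0xF.

P[1] = 0x6, P[2] = 0x1, P[3] = 0xE, P[4] = 0x5, P[5] = 0xF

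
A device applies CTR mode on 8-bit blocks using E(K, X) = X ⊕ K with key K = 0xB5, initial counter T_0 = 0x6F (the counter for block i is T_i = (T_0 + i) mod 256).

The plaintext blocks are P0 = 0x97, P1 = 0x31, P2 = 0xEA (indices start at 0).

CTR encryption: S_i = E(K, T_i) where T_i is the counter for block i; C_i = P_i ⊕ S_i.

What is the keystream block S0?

C0: T = 0x6F, S = E(K, T) = 0xDA; 0x97 ⊕ 0xDA = 0x4D.
So S0 = 0xDA.

0xDA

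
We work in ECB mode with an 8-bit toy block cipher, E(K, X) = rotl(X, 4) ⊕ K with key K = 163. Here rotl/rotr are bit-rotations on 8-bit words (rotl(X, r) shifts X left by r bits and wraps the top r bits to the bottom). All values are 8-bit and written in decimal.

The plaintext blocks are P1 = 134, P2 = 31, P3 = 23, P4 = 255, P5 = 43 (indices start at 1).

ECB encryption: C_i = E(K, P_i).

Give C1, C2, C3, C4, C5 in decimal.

C1 = 203, C2 = 82, C3 = 210, C4 = 92, C5 = 17

C1: E(K, 134) = 203.
C2: E(K, 31) = 82.
C3: E(K, 23) = 210.
C4: E(K, 255) = 92.
C5: E(K, 43) = 17.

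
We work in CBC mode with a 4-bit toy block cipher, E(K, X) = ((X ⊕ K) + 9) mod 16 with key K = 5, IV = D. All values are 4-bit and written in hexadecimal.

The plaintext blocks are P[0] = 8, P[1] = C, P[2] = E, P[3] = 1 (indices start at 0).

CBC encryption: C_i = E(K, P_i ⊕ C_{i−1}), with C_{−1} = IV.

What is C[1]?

C[1] = 9

C[0]: P[0] ⊕ D = 5; E(K, 5) = 9.
C[1]: P[1] ⊕ 9 = 5; E(K, 5) = 9.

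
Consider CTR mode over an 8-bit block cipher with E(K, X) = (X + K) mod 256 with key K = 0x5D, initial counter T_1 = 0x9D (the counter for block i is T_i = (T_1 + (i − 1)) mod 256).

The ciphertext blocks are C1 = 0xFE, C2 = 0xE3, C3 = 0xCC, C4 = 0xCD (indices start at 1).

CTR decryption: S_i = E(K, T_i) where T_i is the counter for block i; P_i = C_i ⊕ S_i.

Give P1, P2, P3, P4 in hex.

P1 = 0x04, P2 = 0x18, P3 = 0x30, P4 = 0x30

P1: T = 0x9D, S = E(K, T) = 0xFA; 0xFE ⊕ 0xFA = 0x04.
P2: T = 0x9E, S = E(K, T) = 0xFB; 0xE3 ⊕ 0xFB = 0x18.
P3: T = 0x9F, S = E(K, T) = 0xFC; 0xCC ⊕ 0xFC = 0x30.
P4: T = 0xA0, S = E(K, T) = 0xFD; 0xCD ⊕ 0xFD = 0x30.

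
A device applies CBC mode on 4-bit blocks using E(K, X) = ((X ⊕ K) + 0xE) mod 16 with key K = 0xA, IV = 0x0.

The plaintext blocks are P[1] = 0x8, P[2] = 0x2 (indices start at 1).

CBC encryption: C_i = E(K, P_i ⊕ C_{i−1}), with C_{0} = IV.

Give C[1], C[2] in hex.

C[1]: P[1] ⊕ 0x0 = 0x8; E(K, 0x8) = 0x0.
C[2]: P[2] ⊕ 0x0 = 0x2; E(K, 0x2) = 0x6.

C[1] = 0x0, C[2] = 0x6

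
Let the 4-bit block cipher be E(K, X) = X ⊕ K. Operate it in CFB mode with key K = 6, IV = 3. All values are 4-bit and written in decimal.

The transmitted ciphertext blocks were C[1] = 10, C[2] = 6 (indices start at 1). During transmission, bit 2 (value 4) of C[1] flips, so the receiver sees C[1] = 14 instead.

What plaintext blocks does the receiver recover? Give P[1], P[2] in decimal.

CFB decryption: P_i = C_i ⊕ E(K, C_{i−1}), with C_{0} = IV.
Only C[1] changed, to 14. In CFB, a change in C_i flips the same bit in P_i and garbles P_{i+1}. Decrypting the received ciphertext:
P[1]: E(K, 3) = 5; 14 ⊕ 5 = 11.
P[2]: E(K, 14) = 8; 6 ⊕ 8 = 14.
Blocks that differ from the original plaintext: P[1], P[2].

P[1] = 11, P[2] = 14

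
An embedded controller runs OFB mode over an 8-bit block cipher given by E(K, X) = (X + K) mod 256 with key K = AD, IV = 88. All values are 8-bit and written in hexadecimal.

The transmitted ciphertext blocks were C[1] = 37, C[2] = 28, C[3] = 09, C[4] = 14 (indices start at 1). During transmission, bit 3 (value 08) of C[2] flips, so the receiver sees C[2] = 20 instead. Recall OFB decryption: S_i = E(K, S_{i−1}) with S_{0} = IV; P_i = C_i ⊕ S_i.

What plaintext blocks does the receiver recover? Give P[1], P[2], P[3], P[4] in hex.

Only C[2] changed, to 20. In OFB, a change in C_i flips the same bit in P_i only; the keystream is unaffected. Decrypting the received ciphertext:
P[1]: S = E(K, 88) = 35; 37 ⊕ 35 = 02.
P[2]: S = E(K, 35) = E2; 20 ⊕ E2 = C2.
P[3]: S = E(K, E2) = 8F; 09 ⊕ 8F = 86.
P[4]: S = E(K, 8F) = 3C; 14 ⊕ 3C = 28.
Blocks that differ from the original plaintext: P[2].

P[1] = 02, P[2] = C2, P[3] = 86, P[4] = 28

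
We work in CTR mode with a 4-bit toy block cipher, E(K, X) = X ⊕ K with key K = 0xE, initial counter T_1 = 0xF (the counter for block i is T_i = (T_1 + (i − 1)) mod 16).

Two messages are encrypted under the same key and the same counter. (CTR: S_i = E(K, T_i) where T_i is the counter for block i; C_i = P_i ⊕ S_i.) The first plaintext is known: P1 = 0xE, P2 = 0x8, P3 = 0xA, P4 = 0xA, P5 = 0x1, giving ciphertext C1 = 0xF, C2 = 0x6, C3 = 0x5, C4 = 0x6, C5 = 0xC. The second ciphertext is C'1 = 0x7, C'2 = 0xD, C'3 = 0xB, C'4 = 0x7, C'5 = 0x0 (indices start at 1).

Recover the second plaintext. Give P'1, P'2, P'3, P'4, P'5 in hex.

In CTR with a reused counter, both messages share the same keystream S_i, so C_i ⊕ C'_i = P_i ⊕ P'_i and thus P'_i = P_i ⊕ C_i ⊕ C'_i.
P'1: 0xE ⊕ 0xF ⊕ 0x7 = 0x6.
P'2: 0x8 ⊕ 0x6 ⊕ 0xD = 0x3.
P'3: 0xA ⊕ 0x5 ⊕ 0xB = 0x4.
P'4: 0xA ⊕ 0x6 ⊕ 0x7 = 0xB.
P'5: 0x1 ⊕ 0xC ⊕ 0x0 = 0xD.

P'1 = 0x6, P'2 = 0x3, P'3 = 0x4, P'4 = 0xB, P'5 = 0xD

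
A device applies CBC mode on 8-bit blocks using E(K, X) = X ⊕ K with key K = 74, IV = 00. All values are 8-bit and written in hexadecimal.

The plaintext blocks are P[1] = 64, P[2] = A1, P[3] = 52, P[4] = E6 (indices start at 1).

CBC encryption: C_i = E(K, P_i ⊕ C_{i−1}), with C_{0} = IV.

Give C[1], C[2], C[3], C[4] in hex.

C[1] = 10, C[2] = C5, C[3] = E3, C[4] = 71

C[1]: P[1] ⊕ 00 = 64; E(K, 64) = 10.
C[2]: P[2] ⊕ 10 = B1; E(K, B1) = C5.
C[3]: P[3] ⊕ C5 = 97; E(K, 97) = E3.
C[4]: P[4] ⊕ E3 = 05; E(K, 05) = 71.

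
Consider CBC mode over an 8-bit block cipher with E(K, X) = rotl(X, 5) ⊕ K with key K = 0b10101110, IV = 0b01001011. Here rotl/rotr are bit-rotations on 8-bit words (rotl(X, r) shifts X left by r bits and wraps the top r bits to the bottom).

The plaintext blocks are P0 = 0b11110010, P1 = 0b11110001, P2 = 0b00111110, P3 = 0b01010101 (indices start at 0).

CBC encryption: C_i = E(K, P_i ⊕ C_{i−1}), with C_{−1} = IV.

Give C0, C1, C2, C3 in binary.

C0: P0 ⊕ 0b01001011 = 0b10111001; E(K, 0b10111001) = 0b10011001.
C1: P1 ⊕ 0b10011001 = 0b01101000; E(K, 0b01101000) = 0b10100011.
C2: P2 ⊕ 0b10100011 = 0b10011101; E(K, 0b10011101) = 0b00011101.
C3: P3 ⊕ 0b00011101 = 0b01001000; E(K, 0b01001000) = 0b10100111.

C0 = 0b10011001, C1 = 0b10100011, C2 = 0b00011101, C3 = 0b10100111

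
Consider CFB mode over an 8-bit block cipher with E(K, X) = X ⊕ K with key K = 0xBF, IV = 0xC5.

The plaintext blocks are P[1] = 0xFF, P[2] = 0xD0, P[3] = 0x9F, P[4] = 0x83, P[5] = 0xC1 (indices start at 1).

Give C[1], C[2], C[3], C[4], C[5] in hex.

CFB encryption: C_i = P_i ⊕ E(K, C_{i−1}), with C_{0} = IV.
C[1]: E(K, 0xC5) = 0x7A; 0xFF ⊕ 0x7A = 0x85.
C[2]: E(K, 0x85) = 0x3A; 0xD0 ⊕ 0x3A = 0xEA.
C[3]: E(K, 0xEA) = 0x55; 0x9F ⊕ 0x55 = 0xCA.
C[4]: E(K, 0xCA) = 0x75; 0x83 ⊕ 0x75 = 0xF6.
C[5]: E(K, 0xF6) = 0x49; 0xC1 ⊕ 0x49 = 0x88.

C[1] = 0x85, C[2] = 0xEA, C[3] = 0xCA, C[4] = 0xF6, C[5] = 0x88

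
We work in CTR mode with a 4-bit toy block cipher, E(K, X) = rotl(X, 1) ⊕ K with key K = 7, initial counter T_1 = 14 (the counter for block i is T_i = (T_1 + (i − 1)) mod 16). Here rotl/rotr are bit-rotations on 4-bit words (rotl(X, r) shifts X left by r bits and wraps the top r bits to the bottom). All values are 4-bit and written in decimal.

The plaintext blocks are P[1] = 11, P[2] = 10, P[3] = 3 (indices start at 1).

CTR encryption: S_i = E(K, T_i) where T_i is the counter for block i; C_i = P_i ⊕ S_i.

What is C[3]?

C[1]: T = 14, S = E(K, T) = 10; 11 ⊕ 10 = 1.
C[2]: T = 15, S = E(K, T) = 8; 10 ⊕ 8 = 2.
C[3]: T = 0, S = E(K, T) = 7; 3 ⊕ 7 = 4.

C[3] = 4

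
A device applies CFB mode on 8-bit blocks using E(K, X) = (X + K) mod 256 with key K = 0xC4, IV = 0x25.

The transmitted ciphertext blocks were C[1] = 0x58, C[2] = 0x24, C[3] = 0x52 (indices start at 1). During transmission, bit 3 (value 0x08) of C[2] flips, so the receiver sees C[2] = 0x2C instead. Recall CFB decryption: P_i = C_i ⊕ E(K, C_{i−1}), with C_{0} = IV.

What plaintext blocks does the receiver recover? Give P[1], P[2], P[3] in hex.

P[1] = 0xB1, P[2] = 0x30, P[3] = 0xA2

Only C[2] changed, to 0x2C. In CFB, a change in C_i flips the same bit in P_i and garbles P_{i+1}. Decrypting the received ciphertext:
P[1]: E(K, 0x25) = 0xE9; 0x58 ⊕ 0xE9 = 0xB1.
P[2]: E(K, 0x58) = 0x1C; 0x2C ⊕ 0x1C = 0x30.
P[3]: E(K, 0x2C) = 0xF0; 0x52 ⊕ 0xF0 = 0xA2.
Blocks that differ from the original plaintext: P[2], P[3].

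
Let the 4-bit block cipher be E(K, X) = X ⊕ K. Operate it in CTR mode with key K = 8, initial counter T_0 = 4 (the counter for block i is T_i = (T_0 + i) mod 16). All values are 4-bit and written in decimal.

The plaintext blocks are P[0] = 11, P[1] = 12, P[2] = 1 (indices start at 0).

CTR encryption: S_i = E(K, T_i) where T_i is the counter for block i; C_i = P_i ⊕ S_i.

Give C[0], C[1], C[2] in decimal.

C[0]: T = 4, S = E(K, T) = 12; 11 ⊕ 12 = 7.
C[1]: T = 5, S = E(K, T) = 13; 12 ⊕ 13 = 1.
C[2]: T = 6, S = E(K, T) = 14; 1 ⊕ 14 = 15.

C[0] = 7, C[1] = 1, C[2] = 15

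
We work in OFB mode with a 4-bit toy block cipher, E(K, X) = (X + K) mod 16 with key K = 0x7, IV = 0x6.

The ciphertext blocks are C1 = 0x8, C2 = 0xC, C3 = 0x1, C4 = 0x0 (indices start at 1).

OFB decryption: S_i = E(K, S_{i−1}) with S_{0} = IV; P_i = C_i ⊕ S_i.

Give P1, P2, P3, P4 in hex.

P1: S = E(K, 0x6) = 0xD; 0x8 ⊕ 0xD = 0x5.
P2: S = E(K, 0xD) = 0x4; 0xC ⊕ 0x4 = 0x8.
P3: S = E(K, 0x4) = 0xB; 0x1 ⊕ 0xB = 0xA.
P4: S = E(K, 0xB) = 0x2; 0x0 ⊕ 0x2 = 0x2.

P1 = 0x5, P2 = 0x8, P3 = 0xA, P4 = 0x2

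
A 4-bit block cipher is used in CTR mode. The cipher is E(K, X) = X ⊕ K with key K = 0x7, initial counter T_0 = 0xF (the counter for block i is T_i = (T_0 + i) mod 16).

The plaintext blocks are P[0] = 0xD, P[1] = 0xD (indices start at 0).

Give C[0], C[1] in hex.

CTR encryption: S_i = E(K, T_i) where T_i is the counter for block i; C_i = P_i ⊕ S_i.
C[0]: T = 0xF, S = E(K, T) = 0x8; 0xD ⊕ 0x8 = 0x5.
C[1]: T = 0x0, S = E(K, T) = 0x7; 0xD ⊕ 0x7 = 0xA.

C[0] = 0x5, C[1] = 0xA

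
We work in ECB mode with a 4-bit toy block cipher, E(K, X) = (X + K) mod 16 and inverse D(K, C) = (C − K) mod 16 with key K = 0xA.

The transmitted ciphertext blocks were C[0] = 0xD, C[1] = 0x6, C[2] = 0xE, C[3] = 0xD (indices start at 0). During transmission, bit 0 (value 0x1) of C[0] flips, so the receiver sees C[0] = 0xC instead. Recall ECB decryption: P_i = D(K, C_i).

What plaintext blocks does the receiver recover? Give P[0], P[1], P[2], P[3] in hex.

Only C[0] changed, to 0xC. In ECB, a change in C_i affects only P_i. Decrypting the received ciphertext:
P[0]: D(K, 0xC) = 0x2.
P[1]: D(K, 0x6) = 0xC.
P[2]: D(K, 0xE) = 0x4.
P[3]: D(K, 0xD) = 0x3.
Blocks that differ from the original plaintext: P[0].

P[0] = 0x2, P[1] = 0xC, P[2] = 0x4, P[3] = 0x3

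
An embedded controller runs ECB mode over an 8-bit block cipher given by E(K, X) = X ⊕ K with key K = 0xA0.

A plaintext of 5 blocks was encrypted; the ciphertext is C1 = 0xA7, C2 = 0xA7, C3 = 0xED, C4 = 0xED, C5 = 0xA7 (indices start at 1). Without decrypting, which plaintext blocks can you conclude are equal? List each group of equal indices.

P1 = P2 = P5; P3 = P4

ECB encrypts each block independently with the same key, so equal ciphertext blocks imply equal plaintext blocks.
C1 = C2 = C5 = 0xA7, so P1 = P2 = P5.
C3 = C4 = 0xED, so P3 = P4.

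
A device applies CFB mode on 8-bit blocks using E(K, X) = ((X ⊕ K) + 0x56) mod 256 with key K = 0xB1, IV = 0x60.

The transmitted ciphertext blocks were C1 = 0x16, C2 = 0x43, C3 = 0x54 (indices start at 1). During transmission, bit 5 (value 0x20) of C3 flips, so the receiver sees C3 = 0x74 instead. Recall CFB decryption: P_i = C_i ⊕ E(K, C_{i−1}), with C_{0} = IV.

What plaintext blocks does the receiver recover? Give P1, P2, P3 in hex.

Only C3 changed, to 0x74. In CFB, a change in C_i flips the same bit in P_i and garbles P_{i+1}. Decrypting the received ciphertext:
P1: E(K, 0x60) = 0x27; 0x16 ⊕ 0x27 = 0x31.
P2: E(K, 0x16) = 0xFD; 0x43 ⊕ 0xFD = 0xBE.
P3: E(K, 0x43) = 0x48; 0x74 ⊕ 0x48 = 0x3C.
Blocks that differ from the original plaintext: P3.

P1 = 0x31, P2 = 0xBE, P3 = 0x3C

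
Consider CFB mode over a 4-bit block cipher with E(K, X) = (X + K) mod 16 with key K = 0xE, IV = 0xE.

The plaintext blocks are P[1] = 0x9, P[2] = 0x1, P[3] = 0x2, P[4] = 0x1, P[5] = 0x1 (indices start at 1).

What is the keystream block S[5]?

CFB encryption: C_i = P_i ⊕ E(K, C_{i−1}), with C_{0} = IV.
C[1]: E(K, 0xE) = 0xC; 0x9 ⊕ 0xC = 0x5.
C[2]: E(K, 0x5) = 0x3; 0x1 ⊕ 0x3 = 0x2.
C[3]: E(K, 0x2) = 0x0; 0x2 ⊕ 0x0 = 0x2.
C[4]: E(K, 0x2) = 0x0; 0x1 ⊕ 0x0 = 0x1.
C[5]: E(K, 0x1) = 0xF; 0x1 ⊕ 0xF = 0xE.
So S[5] = 0xF.

0xF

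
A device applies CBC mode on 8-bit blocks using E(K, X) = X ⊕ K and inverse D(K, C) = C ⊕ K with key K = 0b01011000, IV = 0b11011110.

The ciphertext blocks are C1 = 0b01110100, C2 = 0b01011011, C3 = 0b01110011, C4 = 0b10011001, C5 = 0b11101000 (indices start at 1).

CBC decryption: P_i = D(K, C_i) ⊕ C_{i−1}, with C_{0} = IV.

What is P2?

P2 = 0b01110111

P2: D(K, 0b01011011) = 0b00000011; 0b00000011 ⊕ 0b01110100 = 0b01110111.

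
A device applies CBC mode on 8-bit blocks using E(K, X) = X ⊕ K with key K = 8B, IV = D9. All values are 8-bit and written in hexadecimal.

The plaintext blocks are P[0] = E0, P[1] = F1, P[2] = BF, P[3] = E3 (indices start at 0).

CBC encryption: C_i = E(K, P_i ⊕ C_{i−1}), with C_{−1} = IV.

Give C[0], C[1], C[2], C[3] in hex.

C[0]: P[0] ⊕ D9 = 39; E(K, 39) = B2.
C[1]: P[1] ⊕ B2 = 43; E(K, 43) = C8.
C[2]: P[2] ⊕ C8 = 77; E(K, 77) = FC.
C[3]: P[3] ⊕ FC = 1F; E(K, 1F) = 94.

C[0] = B2, C[1] = C8, C[2] = FC, C[3] = 94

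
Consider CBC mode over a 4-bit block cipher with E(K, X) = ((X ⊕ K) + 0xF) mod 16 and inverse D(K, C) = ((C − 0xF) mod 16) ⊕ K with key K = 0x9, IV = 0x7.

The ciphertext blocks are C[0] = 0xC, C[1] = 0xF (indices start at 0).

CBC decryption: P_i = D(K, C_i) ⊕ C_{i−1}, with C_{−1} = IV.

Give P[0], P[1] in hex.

P[0] = 0x3, P[1] = 0x5

P[0]: D(K, 0xC) = 0x4; 0x4 ⊕ 0x7 = 0x3.
P[1]: D(K, 0xF) = 0x9; 0x9 ⊕ 0xC = 0x5.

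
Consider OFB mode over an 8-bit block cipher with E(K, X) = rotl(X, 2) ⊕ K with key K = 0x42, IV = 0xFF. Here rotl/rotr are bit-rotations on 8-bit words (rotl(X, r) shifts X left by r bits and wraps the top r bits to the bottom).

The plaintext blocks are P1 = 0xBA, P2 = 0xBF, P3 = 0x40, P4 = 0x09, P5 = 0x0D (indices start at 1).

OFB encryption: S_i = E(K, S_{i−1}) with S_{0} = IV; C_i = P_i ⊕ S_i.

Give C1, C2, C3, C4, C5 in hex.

C1 = 0x07, C2 = 0x0B, C3 = 0xD0, C4 = 0x09, C5 = 0x4F

C1: S = E(K, 0xFF) = 0xBD; 0xBA ⊕ 0xBD = 0x07.
C2: S = E(K, 0xBD) = 0xB4; 0xBF ⊕ 0xB4 = 0x0B.
C3: S = E(K, 0xB4) = 0x90; 0x40 ⊕ 0x90 = 0xD0.
C4: S = E(K, 0x90) = 0x00; 0x09 ⊕ 0x00 = 0x09.
C5: S = E(K, 0x00) = 0x42; 0x0D ⊕ 0x42 = 0x4F.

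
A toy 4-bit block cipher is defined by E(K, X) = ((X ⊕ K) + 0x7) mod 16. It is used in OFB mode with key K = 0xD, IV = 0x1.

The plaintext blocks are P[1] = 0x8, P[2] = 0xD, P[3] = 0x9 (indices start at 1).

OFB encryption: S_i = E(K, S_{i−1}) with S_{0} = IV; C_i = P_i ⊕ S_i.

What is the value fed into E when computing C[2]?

0x3

C[1]: S = E(K, 0x1) = 0x3; 0x8 ⊕ 0x3 = 0xB.
C[2]: S = E(K, 0x3) = 0x5; 0xD ⊕ 0x5 = 0x8.
So the input to E for block [2] is 0x3.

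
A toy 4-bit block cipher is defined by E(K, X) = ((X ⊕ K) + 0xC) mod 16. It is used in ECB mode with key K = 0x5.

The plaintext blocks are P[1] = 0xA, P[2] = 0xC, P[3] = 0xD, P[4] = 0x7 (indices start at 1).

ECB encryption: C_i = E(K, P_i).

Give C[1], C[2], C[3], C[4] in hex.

C[1]: E(K, 0xA) = 0xB.
C[2]: E(K, 0xC) = 0x5.
C[3]: E(K, 0xD) = 0x4.
C[4]: E(K, 0x7) = 0xE.

C[1] = 0xB, C[2] = 0x5, C[3] = 0x4, C[4] = 0xE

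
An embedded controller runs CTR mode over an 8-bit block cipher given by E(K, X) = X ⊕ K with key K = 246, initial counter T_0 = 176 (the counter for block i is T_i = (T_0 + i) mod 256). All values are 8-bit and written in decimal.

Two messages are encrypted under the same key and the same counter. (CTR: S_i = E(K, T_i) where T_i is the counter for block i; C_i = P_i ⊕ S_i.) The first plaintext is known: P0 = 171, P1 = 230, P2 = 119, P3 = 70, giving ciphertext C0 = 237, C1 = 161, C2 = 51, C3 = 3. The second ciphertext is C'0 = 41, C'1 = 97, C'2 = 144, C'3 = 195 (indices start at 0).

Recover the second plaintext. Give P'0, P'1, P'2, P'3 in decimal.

In CTR with a reused counter, both messages share the same keystream S_i, so C_i ⊕ C'_i = P_i ⊕ P'_i and thus P'_i = P_i ⊕ C_i ⊕ C'_i.
P'0: 171 ⊕ 237 ⊕ 41 = 111.
P'1: 230 ⊕ 161 ⊕ 97 = 38.
P'2: 119 ⊕ 51 ⊕ 144 = 212.
P'3: 70 ⊕ 3 ⊕ 195 = 134.

P'0 = 111, P'1 = 38, P'2 = 212, P'3 = 134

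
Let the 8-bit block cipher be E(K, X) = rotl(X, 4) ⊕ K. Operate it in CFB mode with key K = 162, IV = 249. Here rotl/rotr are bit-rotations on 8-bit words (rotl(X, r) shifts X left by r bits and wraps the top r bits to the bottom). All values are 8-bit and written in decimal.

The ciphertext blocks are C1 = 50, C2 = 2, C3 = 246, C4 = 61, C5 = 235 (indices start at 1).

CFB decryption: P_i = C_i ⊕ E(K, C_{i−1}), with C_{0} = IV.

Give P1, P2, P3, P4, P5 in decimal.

P1: E(K, 249) = 61; 50 ⊕ 61 = 15.
P2: E(K, 50) = 129; 2 ⊕ 129 = 131.
P3: E(K, 2) = 130; 246 ⊕ 130 = 116.
P4: E(K, 246) = 205; 61 ⊕ 205 = 240.
P5: E(K, 61) = 113; 235 ⊕ 113 = 154.

P1 = 15, P2 = 131, P3 = 116, P4 = 240, P5 = 154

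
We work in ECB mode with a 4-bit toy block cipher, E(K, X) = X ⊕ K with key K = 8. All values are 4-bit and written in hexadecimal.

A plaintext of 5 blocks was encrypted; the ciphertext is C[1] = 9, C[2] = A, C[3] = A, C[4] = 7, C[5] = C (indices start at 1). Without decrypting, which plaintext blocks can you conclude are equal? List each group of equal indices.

ECB encrypts each block independently with the same key, so equal ciphertext blocks imply equal plaintext blocks.
C[2] = C[3] = A, so P[2] = P[3].

P[2] = P[3]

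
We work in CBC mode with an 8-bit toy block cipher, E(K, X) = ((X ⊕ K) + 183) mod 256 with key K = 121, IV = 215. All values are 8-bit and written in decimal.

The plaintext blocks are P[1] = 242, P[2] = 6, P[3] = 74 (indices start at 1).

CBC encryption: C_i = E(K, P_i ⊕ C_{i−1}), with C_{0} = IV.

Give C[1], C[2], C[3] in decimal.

C[1]: P[1] ⊕ 215 = 37; E(K, 37) = 19.
C[2]: P[2] ⊕ 19 = 21; E(K, 21) = 35.
C[3]: P[3] ⊕ 35 = 105; E(K, 105) = 199.

C[1] = 19, C[2] = 35, C[3] = 199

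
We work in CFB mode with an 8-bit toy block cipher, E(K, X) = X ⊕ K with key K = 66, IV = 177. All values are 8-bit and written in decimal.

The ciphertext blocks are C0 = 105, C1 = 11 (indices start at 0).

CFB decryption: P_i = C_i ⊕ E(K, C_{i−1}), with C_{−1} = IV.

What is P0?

P0 = 154

P0: E(K, 177) = 243; 105 ⊕ 243 = 154.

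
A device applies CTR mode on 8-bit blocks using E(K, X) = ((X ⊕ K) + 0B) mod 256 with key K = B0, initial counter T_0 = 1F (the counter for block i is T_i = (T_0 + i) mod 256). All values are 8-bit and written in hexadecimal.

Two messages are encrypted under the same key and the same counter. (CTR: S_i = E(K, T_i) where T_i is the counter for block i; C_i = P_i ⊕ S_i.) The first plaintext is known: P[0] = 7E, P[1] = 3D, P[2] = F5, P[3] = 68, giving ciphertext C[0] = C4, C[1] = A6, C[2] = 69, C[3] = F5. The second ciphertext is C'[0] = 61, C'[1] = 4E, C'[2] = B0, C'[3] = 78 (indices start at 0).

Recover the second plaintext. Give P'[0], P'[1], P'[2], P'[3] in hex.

P'[0] = DB, P'[1] = D5, P'[2] = 2C, P'[3] = E5

In CTR with a reused counter, both messages share the same keystream S_i, so C_i ⊕ C'_i = P_i ⊕ P'_i and thus P'_i = P_i ⊕ C_i ⊕ C'_i.
P'[0]: 7E ⊕ C4 ⊕ 61 = DB.
P'[1]: 3D ⊕ A6 ⊕ 4E = D5.
P'[2]: F5 ⊕ 69 ⊕ B0 = 2C.
P'[3]: 68 ⊕ F5 ⊕ 78 = E5.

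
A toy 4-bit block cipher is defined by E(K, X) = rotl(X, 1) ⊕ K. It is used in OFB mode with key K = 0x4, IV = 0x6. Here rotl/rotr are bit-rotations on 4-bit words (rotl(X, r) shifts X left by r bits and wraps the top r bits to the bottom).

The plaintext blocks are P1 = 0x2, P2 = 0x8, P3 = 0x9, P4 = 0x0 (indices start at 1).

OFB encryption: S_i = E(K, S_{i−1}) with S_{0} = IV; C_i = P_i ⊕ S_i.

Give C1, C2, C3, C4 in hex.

C1 = 0xA, C2 = 0xD, C3 = 0x7, C4 = 0x9

C1: S = E(K, 0x6) = 0x8; 0x2 ⊕ 0x8 = 0xA.
C2: S = E(K, 0x8) = 0x5; 0x8 ⊕ 0x5 = 0xD.
C3: S = E(K, 0x5) = 0xE; 0x9 ⊕ 0xE = 0x7.
C4: S = E(K, 0xE) = 0x9; 0x0 ⊕ 0x9 = 0x9.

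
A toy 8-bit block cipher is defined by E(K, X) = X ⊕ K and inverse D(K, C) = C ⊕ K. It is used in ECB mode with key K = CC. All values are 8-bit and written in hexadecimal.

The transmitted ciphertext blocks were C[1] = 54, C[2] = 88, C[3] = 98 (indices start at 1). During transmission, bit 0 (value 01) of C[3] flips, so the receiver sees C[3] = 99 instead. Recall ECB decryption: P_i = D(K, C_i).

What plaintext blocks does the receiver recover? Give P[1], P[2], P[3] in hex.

Only C[3] changed, to 99. In ECB, a change in C_i affects only P_i. Decrypting the received ciphertext:
P[1]: D(K, 54) = 98.
P[2]: D(K, 88) = 44.
P[3]: D(K, 99) = 55.
Blocks that differ from the original plaintext: P[3].

P[1] = 98, P[2] = 44, P[3] = 55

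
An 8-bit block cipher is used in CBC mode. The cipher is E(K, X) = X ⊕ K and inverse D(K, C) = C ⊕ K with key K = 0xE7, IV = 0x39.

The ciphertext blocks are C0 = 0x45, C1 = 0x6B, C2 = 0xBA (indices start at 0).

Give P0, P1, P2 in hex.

P0 = 0x9B, P1 = 0xC9, P2 = 0x36

CBC decryption: P_i = D(K, C_i) ⊕ C_{i−1}, with C_{−1} = IV.
P0: D(K, 0x45) = 0xA2; 0xA2 ⊕ 0x39 = 0x9B.
P1: D(K, 0x6B) = 0x8C; 0x8C ⊕ 0x45 = 0xC9.
P2: D(K, 0xBA) = 0x5D; 0x5D ⊕ 0x6B = 0x36.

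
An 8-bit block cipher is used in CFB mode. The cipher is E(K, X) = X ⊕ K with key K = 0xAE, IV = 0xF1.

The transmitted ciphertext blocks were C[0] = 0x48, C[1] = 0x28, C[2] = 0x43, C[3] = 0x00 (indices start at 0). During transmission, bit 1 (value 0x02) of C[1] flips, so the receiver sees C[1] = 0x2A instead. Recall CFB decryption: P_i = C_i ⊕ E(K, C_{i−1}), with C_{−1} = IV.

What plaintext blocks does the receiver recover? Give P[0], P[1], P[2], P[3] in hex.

P[0] = 0x17, P[1] = 0xCC, P[2] = 0xC7, P[3] = 0xED

Only C[1] changed, to 0x2A. In CFB, a change in C_i flips the same bit in P_i and garbles P_{i+1}. Decrypting the received ciphertext:
P[0]: E(K, 0xF1) = 0x5F; 0x48 ⊕ 0x5F = 0x17.
P[1]: E(K, 0x48) = 0xE6; 0x2A ⊕ 0xE6 = 0xCC.
P[2]: E(K, 0x2A) = 0x84; 0x43 ⊕ 0x84 = 0xC7.
P[3]: E(K, 0x43) = 0xED; 0x00 ⊕ 0xED = 0xED.
Blocks that differ from the original plaintext: P[1], P[2].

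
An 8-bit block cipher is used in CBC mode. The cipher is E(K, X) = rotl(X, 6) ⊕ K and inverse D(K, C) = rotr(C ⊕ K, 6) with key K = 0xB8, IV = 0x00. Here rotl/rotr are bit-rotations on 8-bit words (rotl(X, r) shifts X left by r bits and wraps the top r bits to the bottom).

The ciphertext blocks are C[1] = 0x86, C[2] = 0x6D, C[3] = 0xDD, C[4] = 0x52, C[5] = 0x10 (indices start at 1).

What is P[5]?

CBC decryption: P_i = D(K, C_i) ⊕ C_{i−1}, with C_{0} = IV.
P[5]: D(K, 0x10) = 0xA2; 0xA2 ⊕ 0x52 = 0xF0.

P[5] = 0xF0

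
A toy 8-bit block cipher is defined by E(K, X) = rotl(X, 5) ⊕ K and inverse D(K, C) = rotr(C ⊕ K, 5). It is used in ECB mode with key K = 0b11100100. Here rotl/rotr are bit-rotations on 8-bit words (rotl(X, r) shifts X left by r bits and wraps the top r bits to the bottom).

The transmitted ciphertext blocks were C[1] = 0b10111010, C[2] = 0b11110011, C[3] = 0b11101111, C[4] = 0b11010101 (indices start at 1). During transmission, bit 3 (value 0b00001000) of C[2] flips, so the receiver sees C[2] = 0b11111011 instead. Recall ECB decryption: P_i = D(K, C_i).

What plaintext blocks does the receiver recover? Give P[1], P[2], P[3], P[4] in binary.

P[1] = 0b11110010, P[2] = 0b11111000, P[3] = 0b01011000, P[4] = 0b10001001

Only C[2] changed, to 0b11111011. In ECB, a change in C_i affects only P_i. Decrypting the received ciphertext:
P[1]: D(K, 0b10111010) = 0b11110010.
P[2]: D(K, 0b11111011) = 0b11111000.
P[3]: D(K, 0b11101111) = 0b01011000.
P[4]: D(K, 0b11010101) = 0b10001001.
Blocks that differ from the original plaintext: P[2].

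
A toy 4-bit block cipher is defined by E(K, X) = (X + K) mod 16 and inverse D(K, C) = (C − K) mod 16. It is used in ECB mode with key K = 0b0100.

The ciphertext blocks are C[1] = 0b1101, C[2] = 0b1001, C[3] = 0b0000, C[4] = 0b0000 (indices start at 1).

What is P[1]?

ECB decryption: P_i = D(K, C_i).
P[1]: D(K, 0b1101) = 0b1001.

P[1] = 0b1001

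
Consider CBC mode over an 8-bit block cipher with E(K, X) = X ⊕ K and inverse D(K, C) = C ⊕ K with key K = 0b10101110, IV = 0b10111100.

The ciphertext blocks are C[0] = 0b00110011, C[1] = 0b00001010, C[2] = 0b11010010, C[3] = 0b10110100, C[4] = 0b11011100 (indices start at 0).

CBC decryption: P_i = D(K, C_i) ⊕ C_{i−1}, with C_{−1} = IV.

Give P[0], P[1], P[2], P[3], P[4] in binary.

P[0] = 0b00100001, P[1] = 0b10010111, P[2] = 0b01110110, P[3] = 0b11001000, P[4] = 0b11000110

P[0]: D(K, 0b00110011) = 0b10011101; 0b10011101 ⊕ 0b10111100 = 0b00100001.
P[1]: D(K, 0b00001010) = 0b10100100; 0b10100100 ⊕ 0b00110011 = 0b10010111.
P[2]: D(K, 0b11010010) = 0b01111100; 0b01111100 ⊕ 0b00001010 = 0b01110110.
P[3]: D(K, 0b10110100) = 0b00011010; 0b00011010 ⊕ 0b11010010 = 0b11001000.
P[4]: D(K, 0b11011100) = 0b01110010; 0b01110010 ⊕ 0b10110100 = 0b11000110.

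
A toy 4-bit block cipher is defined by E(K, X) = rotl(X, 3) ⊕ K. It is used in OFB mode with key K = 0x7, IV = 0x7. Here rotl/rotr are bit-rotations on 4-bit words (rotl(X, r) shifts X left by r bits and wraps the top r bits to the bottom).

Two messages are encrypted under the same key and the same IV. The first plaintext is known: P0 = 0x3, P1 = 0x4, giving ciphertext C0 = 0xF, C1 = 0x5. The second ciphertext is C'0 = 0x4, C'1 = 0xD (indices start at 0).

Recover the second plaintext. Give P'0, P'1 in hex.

P'0 = 0x8, P'1 = 0xC

In OFB with a reused IV, both messages share the same keystream S_i, so C_i ⊕ C'_i = P_i ⊕ P'_i and thus P'_i = P_i ⊕ C_i ⊕ C'_i.
P'0: 0x3 ⊕ 0xF ⊕ 0x4 = 0x8.
P'1: 0x4 ⊕ 0x5 ⊕ 0xD = 0xC.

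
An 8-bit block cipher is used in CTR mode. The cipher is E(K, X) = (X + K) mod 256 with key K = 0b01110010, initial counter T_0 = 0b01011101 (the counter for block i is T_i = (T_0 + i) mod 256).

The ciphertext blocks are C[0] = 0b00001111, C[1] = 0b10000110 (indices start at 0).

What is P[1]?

CTR decryption: S_i = E(K, T_i) where T_i is the counter for block i; P_i = C_i ⊕ S_i.
P[1]: T = 0b01011110, S = E(K, T) = 0b11010000; 0b10000110 ⊕ 0b11010000 = 0b01010110.

P[1] = 0b01010110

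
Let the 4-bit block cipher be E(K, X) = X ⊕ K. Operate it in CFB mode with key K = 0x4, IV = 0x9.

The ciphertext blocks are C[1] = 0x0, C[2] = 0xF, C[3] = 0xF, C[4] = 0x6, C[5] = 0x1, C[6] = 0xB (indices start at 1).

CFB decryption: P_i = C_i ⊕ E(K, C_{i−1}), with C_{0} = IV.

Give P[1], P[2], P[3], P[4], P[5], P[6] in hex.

P[1]: E(K, 0x9) = 0xD; 0x0 ⊕ 0xD = 0xD.
P[2]: E(K, 0x0) = 0x4; 0xF ⊕ 0x4 = 0xB.
P[3]: E(K, 0xF) = 0xB; 0xF ⊕ 0xB = 0x4.
P[4]: E(K, 0xF) = 0xB; 0x6 ⊕ 0xB = 0xD.
P[5]: E(K, 0x6) = 0x2; 0x1 ⊕ 0x2 = 0x3.
P[6]: E(K, 0x1) = 0x5; 0xB ⊕ 0x5 = 0xE.

P[1] = 0xD, P[2] = 0xB, P[3] = 0x4, P[4] = 0xD, P[5] = 0x3, P[6] = 0xE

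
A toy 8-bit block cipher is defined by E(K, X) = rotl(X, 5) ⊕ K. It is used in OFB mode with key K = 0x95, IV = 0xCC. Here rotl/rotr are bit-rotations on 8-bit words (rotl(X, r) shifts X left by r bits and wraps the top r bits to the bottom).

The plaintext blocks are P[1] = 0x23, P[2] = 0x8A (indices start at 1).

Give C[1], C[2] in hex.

OFB encryption: S_i = E(K, S_{i−1}) with S_{0} = IV; C_i = P_i ⊕ S_i.
C[1]: S = E(K, 0xCC) = 0x0C; 0x23 ⊕ 0x0C = 0x2F.
C[2]: S = E(K, 0x0C) = 0x14; 0x8A ⊕ 0x14 = 0x9E.

C[1] = 0x2F, C[2] = 0x9E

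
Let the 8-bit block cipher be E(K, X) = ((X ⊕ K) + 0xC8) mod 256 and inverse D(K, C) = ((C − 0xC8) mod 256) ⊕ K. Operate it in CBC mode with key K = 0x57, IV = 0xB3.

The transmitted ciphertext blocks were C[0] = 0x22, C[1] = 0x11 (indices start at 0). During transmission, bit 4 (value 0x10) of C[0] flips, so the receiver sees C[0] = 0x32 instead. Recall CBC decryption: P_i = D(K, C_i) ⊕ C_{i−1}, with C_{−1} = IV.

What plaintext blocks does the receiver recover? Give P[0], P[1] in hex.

Only C[0] changed, to 0x32. In CBC, a change in C_i garbles P_i and flips the same bit in P_{i+1}. Decrypting the received ciphertext:
P[0]: D(K, 0x32) = 0x3D; 0x3D ⊕ 0xB3 = 0x8E.
P[1]: D(K, 0x11) = 0x1E; 0x1E ⊕ 0x32 = 0x2C.
Blocks that differ from the original plaintext: P[0], P[1].

P[0] = 0x8E, P[1] = 0x2C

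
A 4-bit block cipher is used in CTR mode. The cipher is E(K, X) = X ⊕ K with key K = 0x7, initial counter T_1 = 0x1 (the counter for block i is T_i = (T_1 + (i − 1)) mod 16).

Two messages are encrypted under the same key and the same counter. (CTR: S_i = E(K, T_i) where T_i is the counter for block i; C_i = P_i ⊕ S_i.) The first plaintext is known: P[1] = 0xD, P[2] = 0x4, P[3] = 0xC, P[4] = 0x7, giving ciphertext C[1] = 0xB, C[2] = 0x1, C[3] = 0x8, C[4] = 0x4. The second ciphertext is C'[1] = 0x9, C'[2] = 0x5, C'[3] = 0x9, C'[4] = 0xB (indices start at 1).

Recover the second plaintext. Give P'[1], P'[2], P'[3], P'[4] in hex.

P'[1] = 0xF, P'[2] = 0x0, P'[3] = 0xD, P'[4] = 0x8

In CTR with a reused counter, both messages share the same keystream S_i, so C_i ⊕ C'_i = P_i ⊕ P'_i and thus P'_i = P_i ⊕ C_i ⊕ C'_i.
P'[1]: 0xD ⊕ 0xB ⊕ 0x9 = 0xF.
P'[2]: 0x4 ⊕ 0x1 ⊕ 0x5 = 0x0.
P'[3]: 0xC ⊕ 0x8 ⊕ 0x9 = 0xD.
P'[4]: 0x7 ⊕ 0x4 ⊕ 0xB = 0x8.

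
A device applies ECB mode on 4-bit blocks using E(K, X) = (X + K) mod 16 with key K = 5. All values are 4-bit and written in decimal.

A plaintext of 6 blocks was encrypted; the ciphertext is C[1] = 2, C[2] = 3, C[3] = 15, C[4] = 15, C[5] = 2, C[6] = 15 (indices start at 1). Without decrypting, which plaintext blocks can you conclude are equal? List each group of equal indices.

ECB encrypts each block independently with the same key, so equal ciphertext blocks imply equal plaintext blocks.
C[1] = C[5] = 2, so P[1] = P[5].
C[3] = C[4] = C[6] = 15, so P[3] = P[4] = P[6].

P[1] = P[5]; P[3] = P[4] = P[6]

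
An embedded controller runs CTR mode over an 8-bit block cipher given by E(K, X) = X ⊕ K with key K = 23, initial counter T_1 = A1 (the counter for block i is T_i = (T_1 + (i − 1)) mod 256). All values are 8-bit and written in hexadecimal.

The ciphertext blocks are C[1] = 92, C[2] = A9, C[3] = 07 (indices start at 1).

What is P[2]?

CTR decryption: S_i = E(K, T_i) where T_i is the counter for block i; P_i = C_i ⊕ S_i.
P[2]: T = A2, S = E(K, T) = 81; A9 ⊕ 81 = 28.

P[2] = 28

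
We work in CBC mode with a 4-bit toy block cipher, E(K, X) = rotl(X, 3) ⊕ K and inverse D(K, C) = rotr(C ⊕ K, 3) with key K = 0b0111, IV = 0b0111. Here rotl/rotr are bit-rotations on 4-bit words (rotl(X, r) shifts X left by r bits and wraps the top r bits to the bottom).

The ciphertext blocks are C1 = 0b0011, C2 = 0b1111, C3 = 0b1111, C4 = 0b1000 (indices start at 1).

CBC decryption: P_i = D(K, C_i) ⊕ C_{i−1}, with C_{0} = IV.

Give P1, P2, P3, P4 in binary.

P1: D(K, 0b0011) = 0b1000; 0b1000 ⊕ 0b0111 = 0b1111.
P2: D(K, 0b1111) = 0b0001; 0b0001 ⊕ 0b0011 = 0b0010.
P3: D(K, 0b1111) = 0b0001; 0b0001 ⊕ 0b1111 = 0b1110.
P4: D(K, 0b1000) = 0b1111; 0b1111 ⊕ 0b1111 = 0b0000.

P1 = 0b1111, P2 = 0b0010, P3 = 0b1110, P4 = 0b0000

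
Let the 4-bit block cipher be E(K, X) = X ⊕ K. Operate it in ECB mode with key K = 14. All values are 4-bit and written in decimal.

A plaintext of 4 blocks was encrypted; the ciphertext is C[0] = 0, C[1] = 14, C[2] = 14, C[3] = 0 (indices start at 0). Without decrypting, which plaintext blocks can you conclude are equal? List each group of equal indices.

P[0] = P[3]; P[1] = P[2]

ECB encrypts each block independently with the same key, so equal ciphertext blocks imply equal plaintext blocks.
C[0] = C[3] = 0, so P[0] = P[3].
C[1] = C[2] = 14, so P[1] = P[2].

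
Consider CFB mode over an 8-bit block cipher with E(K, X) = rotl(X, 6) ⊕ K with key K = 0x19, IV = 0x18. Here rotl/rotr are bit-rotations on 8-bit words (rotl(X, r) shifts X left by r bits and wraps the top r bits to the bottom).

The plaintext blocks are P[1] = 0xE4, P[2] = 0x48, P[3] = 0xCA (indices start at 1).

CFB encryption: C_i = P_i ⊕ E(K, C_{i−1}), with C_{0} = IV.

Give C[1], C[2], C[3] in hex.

C[1] = 0xFB, C[2] = 0xAF, C[3] = 0x38

C[1]: E(K, 0x18) = 0x1F; 0xE4 ⊕ 0x1F = 0xFB.
C[2]: E(K, 0xFB) = 0xE7; 0x48 ⊕ 0xE7 = 0xAF.
C[3]: E(K, 0xAF) = 0xF2; 0xCA ⊕ 0xF2 = 0x38.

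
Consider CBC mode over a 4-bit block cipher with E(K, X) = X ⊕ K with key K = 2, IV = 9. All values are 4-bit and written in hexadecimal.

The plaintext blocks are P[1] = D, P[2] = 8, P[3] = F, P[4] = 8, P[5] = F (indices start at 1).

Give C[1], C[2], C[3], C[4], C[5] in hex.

CBC encryption: C_i = E(K, P_i ⊕ C_{i−1}), with C_{0} = IV.
C[1]: P[1] ⊕ 9 = 4; E(K, 4) = 6.
C[2]: P[2] ⊕ 6 = E; E(K, E) = C.
C[3]: P[3] ⊕ C = 3; E(K, 3) = 1.
C[4]: P[4] ⊕ 1 = 9; E(K, 9) = B.
C[5]: P[5] ⊕ B = 4; E(K, 4) = 6.

C[1] = 6, C[2] = C, C[3] = 1, C[4] = B, C[5] = 6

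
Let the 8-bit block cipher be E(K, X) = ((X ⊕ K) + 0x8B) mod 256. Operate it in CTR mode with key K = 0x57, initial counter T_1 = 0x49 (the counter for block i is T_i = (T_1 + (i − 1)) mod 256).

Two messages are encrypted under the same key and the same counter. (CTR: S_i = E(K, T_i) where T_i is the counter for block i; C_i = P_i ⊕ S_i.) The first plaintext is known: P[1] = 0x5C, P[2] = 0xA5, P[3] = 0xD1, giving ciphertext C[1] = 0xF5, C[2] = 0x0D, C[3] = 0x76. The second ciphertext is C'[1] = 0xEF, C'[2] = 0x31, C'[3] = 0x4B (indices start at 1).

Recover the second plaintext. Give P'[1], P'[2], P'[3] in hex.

P'[1] = 0x46, P'[2] = 0x99, P'[3] = 0xEC

In CTR with a reused counter, both messages share the same keystream S_i, so C_i ⊕ C'_i = P_i ⊕ P'_i and thus P'_i = P_i ⊕ C_i ⊕ C'_i.
P'[1]: 0x5C ⊕ 0xF5 ⊕ 0xEF = 0x46.
P'[2]: 0xA5 ⊕ 0x0D ⊕ 0x31 = 0x99.
P'[3]: 0xD1 ⊕ 0x76 ⊕ 0x4B = 0xEC.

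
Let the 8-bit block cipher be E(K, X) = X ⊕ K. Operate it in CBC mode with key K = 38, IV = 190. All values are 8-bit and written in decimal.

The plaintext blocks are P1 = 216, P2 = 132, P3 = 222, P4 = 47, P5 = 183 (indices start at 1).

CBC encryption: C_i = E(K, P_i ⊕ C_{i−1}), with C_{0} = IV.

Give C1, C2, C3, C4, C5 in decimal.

C1: P1 ⊕ 190 = 102; E(K, 102) = 64.
C2: P2 ⊕ 64 = 196; E(K, 196) = 226.
C3: P3 ⊕ 226 = 60; E(K, 60) = 26.
C4: P4 ⊕ 26 = 53; E(K, 53) = 19.
C5: P5 ⊕ 19 = 164; E(K, 164) = 130.

C1 = 64, C2 = 226, C3 = 26, C4 = 19, C5 = 130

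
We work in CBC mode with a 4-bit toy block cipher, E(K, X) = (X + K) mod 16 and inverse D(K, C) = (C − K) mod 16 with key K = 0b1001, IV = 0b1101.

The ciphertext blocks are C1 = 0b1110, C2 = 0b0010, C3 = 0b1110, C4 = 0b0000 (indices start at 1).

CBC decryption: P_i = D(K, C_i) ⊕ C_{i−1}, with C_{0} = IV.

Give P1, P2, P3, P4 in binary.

P1 = 0b1000, P2 = 0b0111, P3 = 0b0111, P4 = 0b1001

P1: D(K, 0b1110) = 0b0101; 0b0101 ⊕ 0b1101 = 0b1000.
P2: D(K, 0b0010) = 0b1001; 0b1001 ⊕ 0b1110 = 0b0111.
P3: D(K, 0b1110) = 0b0101; 0b0101 ⊕ 0b0010 = 0b0111.
P4: D(K, 0b0000) = 0b0111; 0b0111 ⊕ 0b1110 = 0b1001.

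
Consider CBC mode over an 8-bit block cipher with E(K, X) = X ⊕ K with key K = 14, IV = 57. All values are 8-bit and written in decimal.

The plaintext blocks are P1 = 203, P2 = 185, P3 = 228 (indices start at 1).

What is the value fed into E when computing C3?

CBC encryption: C_i = E(K, P_i ⊕ C_{i−1}), with C_{0} = IV.
C1: P1 ⊕ 57 = 242; E(K, 242) = 252.
C2: P2 ⊕ 252 = 69; E(K, 69) = 75.
C3: P3 ⊕ 75 = 175; E(K, 175) = 161.
So the input to E for block 3 is 175.

175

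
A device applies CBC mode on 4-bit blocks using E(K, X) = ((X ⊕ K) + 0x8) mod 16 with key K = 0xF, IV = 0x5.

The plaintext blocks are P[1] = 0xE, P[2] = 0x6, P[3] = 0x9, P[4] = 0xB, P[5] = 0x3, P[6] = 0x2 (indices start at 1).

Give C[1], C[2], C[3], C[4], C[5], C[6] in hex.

CBC encryption: C_i = E(K, P_i ⊕ C_{i−1}), with C_{0} = IV.
C[1]: P[1] ⊕ 0x5 = 0xB; E(K, 0xB) = 0xC.
C[2]: P[2] ⊕ 0xC = 0xA; E(K, 0xA) = 0xD.
C[3]: P[3] ⊕ 0xD = 0x4; E(K, 0x4) = 0x3.
C[4]: P[4] ⊕ 0x3 = 0x8; E(K, 0x8) = 0xF.
C[5]: P[5] ⊕ 0xF = 0xC; E(K, 0xC) = 0xB.
C[6]: P[6] ⊕ 0xB = 0x9; E(K, 0x9) = 0xE.

C[1] = 0xC, C[2] = 0xD, C[3] = 0x3, C[4] = 0xF, C[5] = 0xB, C[6] = 0xE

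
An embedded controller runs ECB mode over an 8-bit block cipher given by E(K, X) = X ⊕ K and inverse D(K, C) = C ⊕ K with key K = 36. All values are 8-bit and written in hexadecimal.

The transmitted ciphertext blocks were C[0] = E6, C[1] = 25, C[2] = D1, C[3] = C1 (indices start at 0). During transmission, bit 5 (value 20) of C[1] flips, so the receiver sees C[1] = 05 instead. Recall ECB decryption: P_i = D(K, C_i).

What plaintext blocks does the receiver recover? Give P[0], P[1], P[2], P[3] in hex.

Only C[1] changed, to 05. In ECB, a change in C_i affects only P_i. Decrypting the received ciphertext:
P[0]: D(K, E6) = D0.
P[1]: D(K, 05) = 33.
P[2]: D(K, D1) = E7.
P[3]: D(K, C1) = F7.
Blocks that differ from the original plaintext: P[1].

P[0] = D0, P[1] = 33, P[2] = E7, P[3] = F7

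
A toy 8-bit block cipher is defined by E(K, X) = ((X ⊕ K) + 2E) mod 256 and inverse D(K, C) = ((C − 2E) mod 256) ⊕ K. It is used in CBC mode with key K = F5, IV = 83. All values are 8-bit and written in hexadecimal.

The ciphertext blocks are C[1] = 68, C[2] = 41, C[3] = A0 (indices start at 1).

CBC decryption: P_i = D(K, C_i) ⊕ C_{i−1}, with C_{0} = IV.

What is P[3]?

P[3]: D(K, A0) = 87; 87 ⊕ 41 = C6.

P[3] = C6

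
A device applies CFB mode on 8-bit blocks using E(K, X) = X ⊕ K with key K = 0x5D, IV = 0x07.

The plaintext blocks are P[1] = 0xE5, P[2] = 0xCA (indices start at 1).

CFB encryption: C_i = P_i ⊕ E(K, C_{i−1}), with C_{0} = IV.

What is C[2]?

C[1]: E(K, 0x07) = 0x5A; 0xE5 ⊕ 0x5A = 0xBF.
C[2]: E(K, 0xBF) = 0xE2; 0xCA ⊕ 0xE2 = 0x28.

C[2] = 0x28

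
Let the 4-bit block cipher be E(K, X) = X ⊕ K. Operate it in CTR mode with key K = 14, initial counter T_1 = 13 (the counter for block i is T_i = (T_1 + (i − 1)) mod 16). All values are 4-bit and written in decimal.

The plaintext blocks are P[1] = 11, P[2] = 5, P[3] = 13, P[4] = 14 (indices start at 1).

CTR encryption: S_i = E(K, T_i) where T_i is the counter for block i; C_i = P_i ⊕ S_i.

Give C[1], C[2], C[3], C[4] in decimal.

C[1]: T = 13, S = E(K, T) = 3; 11 ⊕ 3 = 8.
C[2]: T = 14, S = E(K, T) = 0; 5 ⊕ 0 = 5.
C[3]: T = 15, S = E(K, T) = 1; 13 ⊕ 1 = 12.
C[4]: T = 0, S = E(K, T) = 14; 14 ⊕ 14 = 0.

C[1] = 8, C[2] = 5, C[3] = 12, C[4] = 0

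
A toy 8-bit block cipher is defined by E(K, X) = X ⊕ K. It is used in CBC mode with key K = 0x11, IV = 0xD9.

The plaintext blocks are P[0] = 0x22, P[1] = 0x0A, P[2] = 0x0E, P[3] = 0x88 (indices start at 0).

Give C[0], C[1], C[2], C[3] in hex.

CBC encryption: C_i = E(K, P_i ⊕ C_{i−1}), with C_{−1} = IV.
C[0]: P[0] ⊕ 0xD9 = 0xFB; E(K, 0xFB) = 0xEA.
C[1]: P[1] ⊕ 0xEA = 0xE0; E(K, 0xE0) = 0xF1.
C[2]: P[2] ⊕ 0xF1 = 0xFF; E(K, 0xFF) = 0xEE.
C[3]: P[3] ⊕ 0xEE = 0x66; E(K, 0x66) = 0x77.

C[0] = 0xEA, C[1] = 0xF1, C[2] = 0xEE, C[3] = 0x77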